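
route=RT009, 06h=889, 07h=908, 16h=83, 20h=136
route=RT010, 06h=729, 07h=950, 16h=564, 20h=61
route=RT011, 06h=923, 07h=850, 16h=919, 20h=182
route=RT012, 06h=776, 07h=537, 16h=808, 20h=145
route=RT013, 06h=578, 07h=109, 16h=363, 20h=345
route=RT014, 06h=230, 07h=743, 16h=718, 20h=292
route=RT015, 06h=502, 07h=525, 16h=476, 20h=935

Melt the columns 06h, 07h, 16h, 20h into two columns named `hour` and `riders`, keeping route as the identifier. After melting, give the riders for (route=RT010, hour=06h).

Unpivoting turns each (route, wide-column) pair into one long row.
The wide cell at row RT010, column 06h holds 729, so the long row (RT010, 06h) has riders=729.

729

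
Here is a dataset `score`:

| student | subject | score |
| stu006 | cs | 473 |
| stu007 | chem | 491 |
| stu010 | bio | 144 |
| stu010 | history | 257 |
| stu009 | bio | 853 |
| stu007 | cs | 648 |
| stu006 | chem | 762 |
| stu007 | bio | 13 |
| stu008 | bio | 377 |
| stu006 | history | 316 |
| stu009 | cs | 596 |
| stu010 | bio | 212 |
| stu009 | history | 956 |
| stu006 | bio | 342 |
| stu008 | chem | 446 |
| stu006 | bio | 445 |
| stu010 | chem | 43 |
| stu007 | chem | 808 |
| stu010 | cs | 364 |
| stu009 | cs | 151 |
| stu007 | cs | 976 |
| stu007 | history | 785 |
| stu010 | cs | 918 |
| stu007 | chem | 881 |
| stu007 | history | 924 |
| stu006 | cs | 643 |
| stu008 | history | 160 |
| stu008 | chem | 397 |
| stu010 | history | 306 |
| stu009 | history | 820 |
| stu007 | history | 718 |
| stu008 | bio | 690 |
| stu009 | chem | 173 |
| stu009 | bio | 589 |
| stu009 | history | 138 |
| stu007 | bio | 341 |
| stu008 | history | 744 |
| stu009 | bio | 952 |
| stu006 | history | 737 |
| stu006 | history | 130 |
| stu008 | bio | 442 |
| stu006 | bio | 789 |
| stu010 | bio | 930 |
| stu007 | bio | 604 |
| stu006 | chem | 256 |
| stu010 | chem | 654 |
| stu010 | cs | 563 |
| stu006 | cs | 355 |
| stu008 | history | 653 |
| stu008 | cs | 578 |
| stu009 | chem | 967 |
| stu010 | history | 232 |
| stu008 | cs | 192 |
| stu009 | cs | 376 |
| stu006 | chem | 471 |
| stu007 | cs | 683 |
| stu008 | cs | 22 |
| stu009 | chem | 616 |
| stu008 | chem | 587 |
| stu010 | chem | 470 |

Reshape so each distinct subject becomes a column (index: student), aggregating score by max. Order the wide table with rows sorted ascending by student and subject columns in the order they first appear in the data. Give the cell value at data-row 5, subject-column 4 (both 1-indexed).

With rows sorted ascending by student, row 5 is student=stu010. subject columns in first-appearance order: cs, chem, bio, history; column 4 is history.
Long rows with student=stu010, subject=history: max(257, 306, 232) = 306.

306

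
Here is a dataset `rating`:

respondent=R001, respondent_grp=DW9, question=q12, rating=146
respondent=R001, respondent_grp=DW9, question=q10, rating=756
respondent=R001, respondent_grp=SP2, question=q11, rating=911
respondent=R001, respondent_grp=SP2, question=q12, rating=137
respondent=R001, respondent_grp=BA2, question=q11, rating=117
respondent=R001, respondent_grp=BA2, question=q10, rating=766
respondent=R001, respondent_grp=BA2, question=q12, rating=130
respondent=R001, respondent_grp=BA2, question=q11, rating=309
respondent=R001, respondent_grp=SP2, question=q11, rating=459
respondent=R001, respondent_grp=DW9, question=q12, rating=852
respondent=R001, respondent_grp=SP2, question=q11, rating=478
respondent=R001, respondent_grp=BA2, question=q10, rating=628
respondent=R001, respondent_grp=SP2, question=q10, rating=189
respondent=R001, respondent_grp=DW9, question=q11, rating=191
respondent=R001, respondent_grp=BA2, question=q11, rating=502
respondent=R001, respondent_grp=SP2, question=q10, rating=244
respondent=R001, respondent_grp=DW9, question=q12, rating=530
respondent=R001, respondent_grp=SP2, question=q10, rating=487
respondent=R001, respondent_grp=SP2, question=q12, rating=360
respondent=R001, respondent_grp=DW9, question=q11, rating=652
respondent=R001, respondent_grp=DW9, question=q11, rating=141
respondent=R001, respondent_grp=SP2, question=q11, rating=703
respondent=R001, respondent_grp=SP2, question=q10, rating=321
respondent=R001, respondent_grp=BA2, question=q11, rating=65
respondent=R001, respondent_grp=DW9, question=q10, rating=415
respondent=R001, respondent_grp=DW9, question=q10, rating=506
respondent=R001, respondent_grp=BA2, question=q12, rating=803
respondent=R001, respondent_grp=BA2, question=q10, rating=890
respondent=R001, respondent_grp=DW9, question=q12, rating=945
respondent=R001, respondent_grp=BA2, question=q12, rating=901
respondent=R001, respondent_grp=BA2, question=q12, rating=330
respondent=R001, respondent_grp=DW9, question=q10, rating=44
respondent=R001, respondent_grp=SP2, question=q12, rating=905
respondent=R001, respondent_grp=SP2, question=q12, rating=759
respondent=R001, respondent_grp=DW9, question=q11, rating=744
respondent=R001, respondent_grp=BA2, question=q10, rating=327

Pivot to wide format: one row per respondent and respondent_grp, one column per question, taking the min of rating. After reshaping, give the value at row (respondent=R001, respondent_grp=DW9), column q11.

Rows with respondent=R001, respondent_grp=DW9 and question=q11: rating values are 191, 652, 141, 744.
min(191, 652, 141, 744) = 141.

141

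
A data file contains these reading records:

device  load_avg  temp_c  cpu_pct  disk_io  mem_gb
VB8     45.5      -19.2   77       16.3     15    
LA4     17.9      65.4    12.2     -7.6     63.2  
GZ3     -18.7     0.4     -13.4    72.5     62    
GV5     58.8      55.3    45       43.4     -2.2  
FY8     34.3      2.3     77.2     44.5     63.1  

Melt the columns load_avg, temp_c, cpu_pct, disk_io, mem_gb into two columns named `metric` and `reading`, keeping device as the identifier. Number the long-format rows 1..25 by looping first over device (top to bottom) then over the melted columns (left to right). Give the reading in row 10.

63.2

25 rows total (5 × 5). Row 10: index ⌊(10-1)/5⌋ = 1 into device → LA4; (10-1) mod 5 = 4 into the melted columns → mem_gb.
So row 10 is (LA4, mem_gb, 63.2); reading = 63.2.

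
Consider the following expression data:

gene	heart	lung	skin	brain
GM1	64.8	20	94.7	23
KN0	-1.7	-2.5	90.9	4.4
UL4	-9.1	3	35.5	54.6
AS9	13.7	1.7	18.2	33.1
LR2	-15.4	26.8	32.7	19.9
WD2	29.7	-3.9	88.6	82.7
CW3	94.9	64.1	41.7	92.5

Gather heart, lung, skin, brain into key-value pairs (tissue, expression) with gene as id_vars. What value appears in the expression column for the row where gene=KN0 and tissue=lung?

-2.5

Unpivoting turns each (gene, wide-column) pair into one long row.
The wide cell at row KN0, column lung holds -2.5, so the long row (KN0, lung) has expression=-2.5.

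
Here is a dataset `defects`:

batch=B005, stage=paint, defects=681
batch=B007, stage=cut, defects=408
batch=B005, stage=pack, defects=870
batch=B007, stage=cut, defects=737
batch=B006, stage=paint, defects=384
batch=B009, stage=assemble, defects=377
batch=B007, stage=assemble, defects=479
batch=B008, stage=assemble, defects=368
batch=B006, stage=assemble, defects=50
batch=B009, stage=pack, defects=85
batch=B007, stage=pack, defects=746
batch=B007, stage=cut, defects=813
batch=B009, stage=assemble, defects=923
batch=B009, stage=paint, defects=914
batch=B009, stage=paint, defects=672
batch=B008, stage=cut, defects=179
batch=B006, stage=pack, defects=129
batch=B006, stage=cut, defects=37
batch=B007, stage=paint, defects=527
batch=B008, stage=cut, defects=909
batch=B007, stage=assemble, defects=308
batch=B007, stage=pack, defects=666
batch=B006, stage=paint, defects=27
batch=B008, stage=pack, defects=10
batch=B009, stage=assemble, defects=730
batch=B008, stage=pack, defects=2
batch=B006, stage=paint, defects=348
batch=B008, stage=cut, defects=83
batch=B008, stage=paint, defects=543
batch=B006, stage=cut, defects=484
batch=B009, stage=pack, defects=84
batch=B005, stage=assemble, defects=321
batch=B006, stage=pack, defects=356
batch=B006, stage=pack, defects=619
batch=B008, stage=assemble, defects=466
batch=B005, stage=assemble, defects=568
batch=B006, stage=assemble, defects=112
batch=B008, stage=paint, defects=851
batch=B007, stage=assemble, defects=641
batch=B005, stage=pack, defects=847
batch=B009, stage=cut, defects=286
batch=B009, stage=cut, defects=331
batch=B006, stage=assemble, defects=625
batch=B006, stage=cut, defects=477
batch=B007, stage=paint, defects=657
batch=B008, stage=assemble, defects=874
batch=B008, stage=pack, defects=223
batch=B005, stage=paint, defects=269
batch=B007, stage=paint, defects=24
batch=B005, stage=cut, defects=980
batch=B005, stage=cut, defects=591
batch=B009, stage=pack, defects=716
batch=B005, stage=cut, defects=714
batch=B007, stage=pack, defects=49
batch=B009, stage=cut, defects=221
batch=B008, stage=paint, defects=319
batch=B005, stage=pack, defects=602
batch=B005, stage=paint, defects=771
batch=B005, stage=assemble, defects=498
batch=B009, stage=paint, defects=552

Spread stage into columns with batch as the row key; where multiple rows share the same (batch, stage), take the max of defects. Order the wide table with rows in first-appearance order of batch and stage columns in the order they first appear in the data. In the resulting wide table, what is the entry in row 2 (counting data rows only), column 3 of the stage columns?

746

With rows in first-appearance order of batch, row 2 is batch=B007. stage columns in first-appearance order: paint, cut, pack, assemble; column 3 is pack.
Long rows with batch=B007, stage=pack: max(746, 666, 49) = 746.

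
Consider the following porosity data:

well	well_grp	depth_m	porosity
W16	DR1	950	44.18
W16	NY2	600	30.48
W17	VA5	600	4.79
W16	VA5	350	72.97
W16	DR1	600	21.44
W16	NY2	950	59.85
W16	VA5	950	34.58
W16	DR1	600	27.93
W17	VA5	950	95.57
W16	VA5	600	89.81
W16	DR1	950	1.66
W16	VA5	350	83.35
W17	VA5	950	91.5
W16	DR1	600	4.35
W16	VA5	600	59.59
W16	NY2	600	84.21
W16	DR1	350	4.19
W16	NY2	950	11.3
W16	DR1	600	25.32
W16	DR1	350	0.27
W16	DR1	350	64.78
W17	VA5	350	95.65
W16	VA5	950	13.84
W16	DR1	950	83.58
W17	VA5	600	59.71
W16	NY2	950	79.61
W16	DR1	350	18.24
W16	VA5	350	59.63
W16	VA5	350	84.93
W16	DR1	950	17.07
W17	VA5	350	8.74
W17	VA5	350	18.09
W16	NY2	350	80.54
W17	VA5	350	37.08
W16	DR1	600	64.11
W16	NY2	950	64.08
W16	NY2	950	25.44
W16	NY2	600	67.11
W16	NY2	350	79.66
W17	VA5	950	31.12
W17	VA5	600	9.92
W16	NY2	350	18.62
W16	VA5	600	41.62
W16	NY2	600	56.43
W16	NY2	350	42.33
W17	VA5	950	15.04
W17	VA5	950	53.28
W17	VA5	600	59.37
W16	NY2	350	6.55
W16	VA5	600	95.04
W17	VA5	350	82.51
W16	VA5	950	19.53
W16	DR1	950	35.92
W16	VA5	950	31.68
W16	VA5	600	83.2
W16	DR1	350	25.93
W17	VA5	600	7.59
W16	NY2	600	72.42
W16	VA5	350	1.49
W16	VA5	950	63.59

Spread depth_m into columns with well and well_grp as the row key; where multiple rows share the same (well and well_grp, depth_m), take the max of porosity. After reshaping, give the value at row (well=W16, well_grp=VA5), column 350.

Rows with well=W16, well_grp=VA5 and depth_m=350: porosity values are 72.97, 83.35, 59.63, 84.93, 1.49.
max(72.97, 83.35, 59.63, 84.93, 1.49) = 84.93.

84.93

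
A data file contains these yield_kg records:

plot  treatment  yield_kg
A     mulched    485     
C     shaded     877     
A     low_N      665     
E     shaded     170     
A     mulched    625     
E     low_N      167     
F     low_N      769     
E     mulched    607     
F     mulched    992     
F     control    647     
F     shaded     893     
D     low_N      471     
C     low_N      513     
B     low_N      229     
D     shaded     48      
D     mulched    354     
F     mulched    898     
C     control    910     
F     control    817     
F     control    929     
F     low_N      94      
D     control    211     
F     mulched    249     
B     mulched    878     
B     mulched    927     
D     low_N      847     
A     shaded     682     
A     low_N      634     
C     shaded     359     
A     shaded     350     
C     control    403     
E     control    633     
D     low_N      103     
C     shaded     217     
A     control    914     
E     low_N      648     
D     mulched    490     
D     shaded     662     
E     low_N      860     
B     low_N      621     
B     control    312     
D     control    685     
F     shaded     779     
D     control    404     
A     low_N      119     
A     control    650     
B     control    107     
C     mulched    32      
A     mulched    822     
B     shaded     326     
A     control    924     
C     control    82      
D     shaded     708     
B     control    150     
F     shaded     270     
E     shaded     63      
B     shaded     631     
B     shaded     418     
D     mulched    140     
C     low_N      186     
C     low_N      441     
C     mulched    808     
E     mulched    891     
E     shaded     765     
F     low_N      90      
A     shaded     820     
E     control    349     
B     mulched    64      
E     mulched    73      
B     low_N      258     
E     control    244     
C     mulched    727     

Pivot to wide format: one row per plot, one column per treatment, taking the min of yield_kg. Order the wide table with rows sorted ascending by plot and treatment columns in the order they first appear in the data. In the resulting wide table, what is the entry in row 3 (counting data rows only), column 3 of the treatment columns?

186

With rows sorted ascending by plot, row 3 is plot=C. treatment columns in first-appearance order: mulched, shaded, low_N, control; column 3 is low_N.
Long rows with plot=C, treatment=low_N: min(513, 186, 441) = 186.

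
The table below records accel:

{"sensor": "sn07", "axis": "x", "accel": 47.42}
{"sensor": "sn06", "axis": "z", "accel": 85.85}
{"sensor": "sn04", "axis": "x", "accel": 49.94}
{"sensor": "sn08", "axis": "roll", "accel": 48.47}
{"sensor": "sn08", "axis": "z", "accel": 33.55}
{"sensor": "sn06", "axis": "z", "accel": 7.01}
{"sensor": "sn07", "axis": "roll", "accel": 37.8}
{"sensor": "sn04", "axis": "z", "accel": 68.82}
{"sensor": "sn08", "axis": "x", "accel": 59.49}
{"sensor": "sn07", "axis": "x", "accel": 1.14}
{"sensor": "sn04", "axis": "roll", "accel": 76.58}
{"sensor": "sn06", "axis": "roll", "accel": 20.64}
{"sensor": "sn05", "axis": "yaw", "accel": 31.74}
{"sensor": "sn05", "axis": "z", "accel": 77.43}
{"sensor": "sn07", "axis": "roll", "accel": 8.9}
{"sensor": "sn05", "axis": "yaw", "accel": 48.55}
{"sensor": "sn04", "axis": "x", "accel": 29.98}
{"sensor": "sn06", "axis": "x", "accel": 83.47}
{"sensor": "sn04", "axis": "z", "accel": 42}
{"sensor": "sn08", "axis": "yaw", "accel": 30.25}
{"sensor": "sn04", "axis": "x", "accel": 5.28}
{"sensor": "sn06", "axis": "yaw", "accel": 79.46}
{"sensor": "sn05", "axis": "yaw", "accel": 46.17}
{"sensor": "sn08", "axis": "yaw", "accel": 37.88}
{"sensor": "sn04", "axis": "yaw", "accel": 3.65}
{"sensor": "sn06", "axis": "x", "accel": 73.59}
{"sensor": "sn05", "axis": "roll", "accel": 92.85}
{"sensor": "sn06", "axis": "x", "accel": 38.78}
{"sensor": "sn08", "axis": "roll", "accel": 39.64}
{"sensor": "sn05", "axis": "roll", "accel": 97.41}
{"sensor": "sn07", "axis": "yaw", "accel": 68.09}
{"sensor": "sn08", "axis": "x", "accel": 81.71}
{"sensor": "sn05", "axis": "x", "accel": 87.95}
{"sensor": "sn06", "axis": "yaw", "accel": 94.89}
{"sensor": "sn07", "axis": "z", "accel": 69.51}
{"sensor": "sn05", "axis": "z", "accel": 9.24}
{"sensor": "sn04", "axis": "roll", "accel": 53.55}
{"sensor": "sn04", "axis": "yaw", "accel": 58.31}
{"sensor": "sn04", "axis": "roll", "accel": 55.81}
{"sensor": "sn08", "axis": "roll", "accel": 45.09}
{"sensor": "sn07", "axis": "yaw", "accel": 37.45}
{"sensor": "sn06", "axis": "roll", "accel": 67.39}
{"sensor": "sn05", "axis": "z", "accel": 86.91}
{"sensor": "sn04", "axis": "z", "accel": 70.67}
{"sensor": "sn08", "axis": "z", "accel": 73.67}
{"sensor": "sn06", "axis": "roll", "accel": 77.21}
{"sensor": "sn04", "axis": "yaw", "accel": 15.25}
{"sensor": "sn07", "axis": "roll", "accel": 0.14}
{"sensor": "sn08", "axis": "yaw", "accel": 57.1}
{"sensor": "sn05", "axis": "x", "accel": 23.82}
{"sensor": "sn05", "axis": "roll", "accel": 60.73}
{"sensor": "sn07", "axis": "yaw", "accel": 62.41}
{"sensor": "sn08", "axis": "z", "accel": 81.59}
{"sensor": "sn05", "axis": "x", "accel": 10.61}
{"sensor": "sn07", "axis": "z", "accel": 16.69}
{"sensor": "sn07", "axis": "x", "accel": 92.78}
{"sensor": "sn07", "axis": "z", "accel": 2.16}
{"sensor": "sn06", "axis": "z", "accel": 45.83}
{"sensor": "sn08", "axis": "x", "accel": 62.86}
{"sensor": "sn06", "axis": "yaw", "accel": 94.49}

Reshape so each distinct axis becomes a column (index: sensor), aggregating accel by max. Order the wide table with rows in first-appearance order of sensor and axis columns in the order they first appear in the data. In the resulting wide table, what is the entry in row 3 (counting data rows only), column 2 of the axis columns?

70.67

With rows in first-appearance order of sensor, row 3 is sensor=sn04. axis columns in first-appearance order: x, z, roll, yaw; column 2 is z.
Long rows with sensor=sn04, axis=z: max(68.82, 42, 70.67) = 70.67.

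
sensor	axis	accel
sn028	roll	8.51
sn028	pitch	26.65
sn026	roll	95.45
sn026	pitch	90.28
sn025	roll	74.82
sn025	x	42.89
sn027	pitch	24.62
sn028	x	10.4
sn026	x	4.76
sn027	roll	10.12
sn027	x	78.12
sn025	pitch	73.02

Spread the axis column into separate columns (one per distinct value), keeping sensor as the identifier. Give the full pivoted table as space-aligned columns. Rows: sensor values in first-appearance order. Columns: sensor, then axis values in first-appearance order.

sensor  roll   pitch  x    
sn028   8.51   26.65  10.4 
sn026   95.45  90.28  4.76 
sn025   74.82  73.02  42.89
sn027   10.12  24.62  78.12

Columns: sensor plus the 3 distinct axis values (roll, pitch, x).
For example, row sn028 column roll takes accel=8.51 from the long row (sn028, roll).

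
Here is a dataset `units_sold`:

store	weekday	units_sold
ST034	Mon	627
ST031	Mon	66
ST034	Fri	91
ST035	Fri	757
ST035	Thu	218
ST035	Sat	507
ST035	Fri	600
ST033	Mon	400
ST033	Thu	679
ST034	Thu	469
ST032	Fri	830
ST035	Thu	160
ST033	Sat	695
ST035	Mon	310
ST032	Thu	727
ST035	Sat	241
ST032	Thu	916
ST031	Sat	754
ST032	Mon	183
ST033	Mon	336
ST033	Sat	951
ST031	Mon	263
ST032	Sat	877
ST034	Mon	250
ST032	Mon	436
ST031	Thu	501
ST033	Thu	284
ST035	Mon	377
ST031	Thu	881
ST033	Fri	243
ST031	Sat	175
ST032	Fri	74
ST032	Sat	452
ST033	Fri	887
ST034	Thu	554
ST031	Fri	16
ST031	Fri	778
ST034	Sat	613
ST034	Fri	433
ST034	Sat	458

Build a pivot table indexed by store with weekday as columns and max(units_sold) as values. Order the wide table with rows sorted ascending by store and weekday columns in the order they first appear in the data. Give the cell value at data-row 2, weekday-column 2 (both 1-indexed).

With rows sorted ascending by store, row 2 is store=ST032. weekday columns in first-appearance order: Mon, Fri, Thu, Sat; column 2 is Fri.
Long rows with store=ST032, weekday=Fri: max(830, 74) = 830.

830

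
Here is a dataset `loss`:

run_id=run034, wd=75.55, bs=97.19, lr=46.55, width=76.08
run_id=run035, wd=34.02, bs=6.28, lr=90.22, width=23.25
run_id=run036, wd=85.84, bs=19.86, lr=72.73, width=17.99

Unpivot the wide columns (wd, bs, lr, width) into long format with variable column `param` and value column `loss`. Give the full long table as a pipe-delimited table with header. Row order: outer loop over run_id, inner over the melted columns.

| run_id | param | loss |
| run034 | wd | 75.55 |
| run034 | bs | 97.19 |
| run034 | lr | 46.55 |
| run034 | width | 76.08 |
| run035 | wd | 34.02 |
| run035 | bs | 6.28 |
| run035 | lr | 90.22 |
| run035 | width | 23.25 |
| run036 | wd | 85.84 |
| run036 | bs | 19.86 |
| run036 | lr | 72.73 |
| run036 | width | 17.99 |

Each (run_id, column) pair becomes one row: 3 × 4 = 12 rows.
For example, (run034, wd) → loss=75.55.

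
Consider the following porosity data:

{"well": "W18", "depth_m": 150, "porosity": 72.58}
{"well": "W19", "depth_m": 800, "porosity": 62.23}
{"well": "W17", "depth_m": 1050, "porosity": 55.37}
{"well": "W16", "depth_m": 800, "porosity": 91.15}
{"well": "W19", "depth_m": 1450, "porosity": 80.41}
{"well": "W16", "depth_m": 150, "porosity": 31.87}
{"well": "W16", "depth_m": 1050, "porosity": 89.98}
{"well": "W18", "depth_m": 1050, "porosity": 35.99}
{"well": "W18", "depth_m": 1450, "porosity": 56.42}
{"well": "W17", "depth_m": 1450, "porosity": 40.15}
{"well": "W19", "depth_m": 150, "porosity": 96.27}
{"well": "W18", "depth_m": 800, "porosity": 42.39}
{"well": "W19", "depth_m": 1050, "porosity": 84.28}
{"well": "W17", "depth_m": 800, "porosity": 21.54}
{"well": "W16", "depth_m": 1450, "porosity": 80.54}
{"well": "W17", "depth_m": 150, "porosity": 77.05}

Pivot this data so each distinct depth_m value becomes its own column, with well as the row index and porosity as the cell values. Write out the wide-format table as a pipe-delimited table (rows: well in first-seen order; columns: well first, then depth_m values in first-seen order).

Columns: well plus the 4 distinct depth_m values (150, 800, 1050, 1450).
For example, row W18 column 150 takes porosity=72.58 from the long row (W18, 150).

| well | 150 | 800 | 1050 | 1450 |
| W18 | 72.58 | 42.39 | 35.99 | 56.42 |
| W19 | 96.27 | 62.23 | 84.28 | 80.41 |
| W17 | 77.05 | 21.54 | 55.37 | 40.15 |
| W16 | 31.87 | 91.15 | 89.98 | 80.54 |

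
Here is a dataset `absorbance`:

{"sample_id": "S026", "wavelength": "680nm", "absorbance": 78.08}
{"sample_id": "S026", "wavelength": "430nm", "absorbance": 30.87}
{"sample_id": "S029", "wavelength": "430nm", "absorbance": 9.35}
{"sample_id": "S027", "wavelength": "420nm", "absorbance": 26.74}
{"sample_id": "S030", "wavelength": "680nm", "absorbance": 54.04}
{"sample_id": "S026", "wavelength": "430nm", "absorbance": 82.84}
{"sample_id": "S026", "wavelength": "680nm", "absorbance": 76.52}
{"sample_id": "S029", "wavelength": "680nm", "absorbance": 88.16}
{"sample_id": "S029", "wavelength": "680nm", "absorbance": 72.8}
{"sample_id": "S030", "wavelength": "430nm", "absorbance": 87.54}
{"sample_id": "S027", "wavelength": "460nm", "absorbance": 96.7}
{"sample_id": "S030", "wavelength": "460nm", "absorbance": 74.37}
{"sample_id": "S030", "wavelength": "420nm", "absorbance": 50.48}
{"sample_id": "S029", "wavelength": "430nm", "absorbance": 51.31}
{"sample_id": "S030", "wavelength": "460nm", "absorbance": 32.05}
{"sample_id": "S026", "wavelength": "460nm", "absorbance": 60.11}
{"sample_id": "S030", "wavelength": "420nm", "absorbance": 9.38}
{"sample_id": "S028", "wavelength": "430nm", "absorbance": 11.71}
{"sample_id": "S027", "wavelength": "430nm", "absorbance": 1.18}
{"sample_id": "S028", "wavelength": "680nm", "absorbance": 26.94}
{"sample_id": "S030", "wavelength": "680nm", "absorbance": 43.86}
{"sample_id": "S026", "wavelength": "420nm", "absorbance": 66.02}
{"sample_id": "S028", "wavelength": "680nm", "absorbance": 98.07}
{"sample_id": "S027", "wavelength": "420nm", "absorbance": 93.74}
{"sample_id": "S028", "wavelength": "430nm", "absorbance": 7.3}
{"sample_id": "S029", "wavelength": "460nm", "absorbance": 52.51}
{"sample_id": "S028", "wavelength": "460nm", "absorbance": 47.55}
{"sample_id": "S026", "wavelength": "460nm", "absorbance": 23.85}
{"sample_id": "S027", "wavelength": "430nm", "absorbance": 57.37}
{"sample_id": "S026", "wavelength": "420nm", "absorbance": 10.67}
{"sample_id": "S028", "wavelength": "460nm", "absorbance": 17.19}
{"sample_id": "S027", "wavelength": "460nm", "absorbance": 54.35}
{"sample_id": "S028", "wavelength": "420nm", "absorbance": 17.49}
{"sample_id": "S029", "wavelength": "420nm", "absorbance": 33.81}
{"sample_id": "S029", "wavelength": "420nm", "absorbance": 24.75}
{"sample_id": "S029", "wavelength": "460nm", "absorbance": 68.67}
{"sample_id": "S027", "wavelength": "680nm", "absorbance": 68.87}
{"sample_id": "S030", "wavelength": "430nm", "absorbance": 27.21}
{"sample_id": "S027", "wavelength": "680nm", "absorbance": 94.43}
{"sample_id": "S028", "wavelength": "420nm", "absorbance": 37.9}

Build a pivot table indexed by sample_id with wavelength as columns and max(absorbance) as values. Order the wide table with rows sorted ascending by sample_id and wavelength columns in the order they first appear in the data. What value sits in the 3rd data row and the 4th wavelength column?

47.55

With rows sorted ascending by sample_id, row 3 is sample_id=S028. wavelength columns in first-appearance order: 680nm, 430nm, 420nm, 460nm; column 4 is 460nm.
Long rows with sample_id=S028, wavelength=460nm: max(47.55, 17.19) = 47.55.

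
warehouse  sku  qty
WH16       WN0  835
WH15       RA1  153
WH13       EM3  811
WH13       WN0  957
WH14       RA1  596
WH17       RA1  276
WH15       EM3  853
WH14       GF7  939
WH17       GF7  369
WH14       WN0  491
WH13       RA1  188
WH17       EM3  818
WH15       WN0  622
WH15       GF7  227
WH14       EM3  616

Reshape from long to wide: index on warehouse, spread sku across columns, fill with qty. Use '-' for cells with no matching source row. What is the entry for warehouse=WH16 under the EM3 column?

No long-format row has warehouse=WH16 and sku=EM3, so the cell is -.

-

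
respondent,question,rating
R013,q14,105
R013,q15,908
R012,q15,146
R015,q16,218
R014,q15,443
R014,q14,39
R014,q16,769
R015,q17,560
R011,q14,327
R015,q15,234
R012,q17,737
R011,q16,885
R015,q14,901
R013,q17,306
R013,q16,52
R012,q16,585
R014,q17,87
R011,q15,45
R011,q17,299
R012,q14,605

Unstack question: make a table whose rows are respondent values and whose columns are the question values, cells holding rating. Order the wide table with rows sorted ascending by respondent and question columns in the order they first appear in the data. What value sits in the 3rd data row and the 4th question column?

306

With rows sorted ascending by respondent, row 3 is respondent=R013. question columns in first-appearance order: q14, q15, q16, q17; column 4 is q17.
Long rows with respondent=R013, question=q17: rating = 306.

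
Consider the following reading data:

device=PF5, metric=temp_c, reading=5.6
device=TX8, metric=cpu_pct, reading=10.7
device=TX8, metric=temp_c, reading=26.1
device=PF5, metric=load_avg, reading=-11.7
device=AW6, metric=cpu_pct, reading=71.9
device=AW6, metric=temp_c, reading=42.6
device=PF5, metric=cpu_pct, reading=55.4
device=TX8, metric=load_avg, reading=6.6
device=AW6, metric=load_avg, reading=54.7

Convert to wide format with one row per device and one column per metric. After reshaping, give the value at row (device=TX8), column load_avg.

6.6

Wide layout: rows indexed by device, columns are the 3 distinct metric values (temp_c, cpu_pct, load_avg).
Cell (device=TX8, metric=load_avg) draws from the long row where device=TX8 and metric=load_avg, which has reading=6.6.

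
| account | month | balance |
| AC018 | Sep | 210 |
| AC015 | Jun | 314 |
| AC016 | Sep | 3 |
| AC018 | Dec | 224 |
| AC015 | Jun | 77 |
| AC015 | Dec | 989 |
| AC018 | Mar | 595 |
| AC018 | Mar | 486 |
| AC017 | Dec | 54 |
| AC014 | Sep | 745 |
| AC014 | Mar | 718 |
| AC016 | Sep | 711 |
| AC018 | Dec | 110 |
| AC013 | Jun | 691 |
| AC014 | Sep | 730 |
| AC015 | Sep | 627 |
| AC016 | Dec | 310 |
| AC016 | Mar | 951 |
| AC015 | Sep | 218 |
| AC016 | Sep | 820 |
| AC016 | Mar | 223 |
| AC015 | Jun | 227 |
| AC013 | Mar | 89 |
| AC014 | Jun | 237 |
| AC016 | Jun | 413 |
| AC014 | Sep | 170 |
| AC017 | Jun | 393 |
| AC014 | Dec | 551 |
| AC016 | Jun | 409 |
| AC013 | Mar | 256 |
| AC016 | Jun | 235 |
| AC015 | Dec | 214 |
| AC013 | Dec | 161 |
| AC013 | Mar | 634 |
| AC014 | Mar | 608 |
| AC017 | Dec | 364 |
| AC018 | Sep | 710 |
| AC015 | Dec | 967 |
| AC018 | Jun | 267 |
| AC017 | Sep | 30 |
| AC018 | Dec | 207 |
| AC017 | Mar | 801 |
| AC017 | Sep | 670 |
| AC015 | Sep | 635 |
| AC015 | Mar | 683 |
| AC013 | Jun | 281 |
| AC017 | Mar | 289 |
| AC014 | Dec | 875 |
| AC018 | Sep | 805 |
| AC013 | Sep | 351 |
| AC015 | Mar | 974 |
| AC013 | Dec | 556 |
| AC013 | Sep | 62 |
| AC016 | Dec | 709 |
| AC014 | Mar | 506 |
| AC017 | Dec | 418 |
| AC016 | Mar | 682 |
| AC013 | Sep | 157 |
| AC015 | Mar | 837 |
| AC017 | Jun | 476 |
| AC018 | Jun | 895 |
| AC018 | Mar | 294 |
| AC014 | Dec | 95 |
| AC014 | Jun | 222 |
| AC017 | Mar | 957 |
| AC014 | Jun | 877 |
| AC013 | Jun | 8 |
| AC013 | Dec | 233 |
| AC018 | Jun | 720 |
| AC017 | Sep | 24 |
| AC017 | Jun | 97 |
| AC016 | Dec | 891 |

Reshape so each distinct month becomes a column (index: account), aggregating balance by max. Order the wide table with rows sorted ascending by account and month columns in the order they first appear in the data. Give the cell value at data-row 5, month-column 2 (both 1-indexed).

476

With rows sorted ascending by account, row 5 is account=AC017. month columns in first-appearance order: Sep, Jun, Dec, Mar; column 2 is Jun.
Long rows with account=AC017, month=Jun: max(393, 476, 97) = 476.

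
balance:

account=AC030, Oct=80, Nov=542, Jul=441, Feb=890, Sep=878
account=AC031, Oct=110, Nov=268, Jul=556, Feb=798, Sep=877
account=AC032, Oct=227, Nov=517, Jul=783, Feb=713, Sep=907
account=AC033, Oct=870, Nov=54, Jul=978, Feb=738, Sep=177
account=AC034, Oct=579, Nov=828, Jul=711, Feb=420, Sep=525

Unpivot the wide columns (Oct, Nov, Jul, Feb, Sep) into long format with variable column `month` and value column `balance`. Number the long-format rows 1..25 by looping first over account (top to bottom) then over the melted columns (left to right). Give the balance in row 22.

25 rows total (5 × 5). Row 22: index ⌊(22-1)/5⌋ = 4 into account → AC034; (22-1) mod 5 = 1 into the melted columns → Nov.
So row 22 is (AC034, Nov, 828); balance = 828.

828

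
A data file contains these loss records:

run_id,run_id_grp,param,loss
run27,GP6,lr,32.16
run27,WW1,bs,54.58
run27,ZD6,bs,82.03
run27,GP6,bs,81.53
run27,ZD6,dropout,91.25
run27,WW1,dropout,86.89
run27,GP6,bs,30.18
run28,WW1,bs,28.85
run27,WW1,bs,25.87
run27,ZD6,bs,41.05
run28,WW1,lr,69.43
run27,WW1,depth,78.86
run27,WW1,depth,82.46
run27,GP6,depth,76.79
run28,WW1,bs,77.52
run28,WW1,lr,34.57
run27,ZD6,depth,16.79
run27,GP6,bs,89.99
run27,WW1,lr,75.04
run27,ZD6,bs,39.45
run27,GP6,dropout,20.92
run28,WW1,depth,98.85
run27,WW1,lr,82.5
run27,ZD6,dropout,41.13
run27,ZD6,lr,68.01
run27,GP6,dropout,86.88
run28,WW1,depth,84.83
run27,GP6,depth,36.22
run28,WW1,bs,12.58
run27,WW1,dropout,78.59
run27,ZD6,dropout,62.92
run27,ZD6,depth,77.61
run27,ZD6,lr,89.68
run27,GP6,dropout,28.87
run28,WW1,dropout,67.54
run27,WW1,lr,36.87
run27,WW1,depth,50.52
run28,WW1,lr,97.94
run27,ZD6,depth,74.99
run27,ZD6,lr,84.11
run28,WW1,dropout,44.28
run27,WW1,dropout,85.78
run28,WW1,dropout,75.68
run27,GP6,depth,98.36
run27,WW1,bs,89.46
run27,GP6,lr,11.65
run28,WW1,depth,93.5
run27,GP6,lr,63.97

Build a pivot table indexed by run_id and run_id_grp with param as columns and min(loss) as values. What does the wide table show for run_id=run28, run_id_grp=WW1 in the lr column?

34.57

Rows with run_id=run28, run_id_grp=WW1 and param=lr: loss values are 69.43, 34.57, 97.94.
min(69.43, 34.57, 97.94) = 34.57.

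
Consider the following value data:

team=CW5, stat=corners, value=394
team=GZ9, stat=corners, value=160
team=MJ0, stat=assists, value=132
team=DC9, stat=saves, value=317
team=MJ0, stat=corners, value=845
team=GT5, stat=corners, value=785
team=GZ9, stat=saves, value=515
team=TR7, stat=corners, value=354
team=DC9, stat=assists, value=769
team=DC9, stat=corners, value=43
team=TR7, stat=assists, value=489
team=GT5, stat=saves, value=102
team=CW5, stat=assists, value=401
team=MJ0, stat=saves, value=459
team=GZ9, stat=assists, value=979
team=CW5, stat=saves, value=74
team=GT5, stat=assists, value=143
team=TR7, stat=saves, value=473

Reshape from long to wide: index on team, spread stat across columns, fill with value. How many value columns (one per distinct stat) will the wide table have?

3

3 distinct stat values: corners, assists, saves.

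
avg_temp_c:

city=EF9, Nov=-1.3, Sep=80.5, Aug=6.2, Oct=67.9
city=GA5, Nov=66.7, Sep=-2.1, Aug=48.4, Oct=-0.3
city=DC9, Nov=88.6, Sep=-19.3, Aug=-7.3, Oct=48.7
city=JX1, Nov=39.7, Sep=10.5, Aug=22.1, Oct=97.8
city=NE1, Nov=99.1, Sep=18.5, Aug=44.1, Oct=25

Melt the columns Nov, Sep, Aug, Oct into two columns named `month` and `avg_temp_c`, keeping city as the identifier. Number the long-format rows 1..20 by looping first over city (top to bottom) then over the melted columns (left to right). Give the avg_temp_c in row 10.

-19.3

20 rows total (5 × 4). Row 10: index ⌊(10-1)/4⌋ = 2 into city → DC9; (10-1) mod 4 = 1 into the melted columns → Sep.
So row 10 is (DC9, Sep, -19.3); avg_temp_c = -19.3.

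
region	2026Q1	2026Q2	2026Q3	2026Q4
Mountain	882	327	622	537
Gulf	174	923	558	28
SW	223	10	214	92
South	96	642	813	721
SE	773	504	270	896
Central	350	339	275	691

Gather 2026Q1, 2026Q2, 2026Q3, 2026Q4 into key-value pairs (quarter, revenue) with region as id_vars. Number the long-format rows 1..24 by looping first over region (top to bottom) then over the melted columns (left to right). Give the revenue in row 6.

24 rows total (6 × 4). Row 6: index ⌊(6-1)/4⌋ = 1 into region → Gulf; (6-1) mod 4 = 1 into the melted columns → 2026Q2.
So row 6 is (Gulf, 2026Q2, 923); revenue = 923.

923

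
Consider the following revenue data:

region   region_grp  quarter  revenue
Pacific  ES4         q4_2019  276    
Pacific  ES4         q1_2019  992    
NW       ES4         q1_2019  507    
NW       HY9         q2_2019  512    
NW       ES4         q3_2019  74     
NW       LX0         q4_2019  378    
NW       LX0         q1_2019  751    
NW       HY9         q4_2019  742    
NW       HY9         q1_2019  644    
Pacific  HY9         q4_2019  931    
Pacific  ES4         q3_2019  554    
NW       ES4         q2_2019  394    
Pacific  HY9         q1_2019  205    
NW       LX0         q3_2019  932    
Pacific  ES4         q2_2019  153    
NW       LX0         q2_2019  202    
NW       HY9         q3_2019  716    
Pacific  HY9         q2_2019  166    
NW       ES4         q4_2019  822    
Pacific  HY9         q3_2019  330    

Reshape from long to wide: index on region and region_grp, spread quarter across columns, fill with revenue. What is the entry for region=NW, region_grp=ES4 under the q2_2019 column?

Wide layout: rows indexed by region and region_grp, columns are the 4 distinct quarter values (q4_2019, q1_2019, q2_2019, q3_2019).
Cell (region=NW, region_grp=ES4, quarter=q2_2019) draws from the long row where region=NW, region_grp=ES4 and quarter=q2_2019, which has revenue=394.

394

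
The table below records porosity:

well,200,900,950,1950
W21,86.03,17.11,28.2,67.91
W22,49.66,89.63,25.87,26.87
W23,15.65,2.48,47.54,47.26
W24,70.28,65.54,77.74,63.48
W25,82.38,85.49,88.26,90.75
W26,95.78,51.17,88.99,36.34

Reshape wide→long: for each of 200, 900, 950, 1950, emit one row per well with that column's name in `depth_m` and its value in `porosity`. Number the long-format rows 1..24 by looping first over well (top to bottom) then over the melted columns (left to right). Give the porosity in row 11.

24 rows total (6 × 4). Row 11: index ⌊(11-1)/4⌋ = 2 into well → W23; (11-1) mod 4 = 2 into the melted columns → 950.
So row 11 is (W23, 950, 47.54); porosity = 47.54.

47.54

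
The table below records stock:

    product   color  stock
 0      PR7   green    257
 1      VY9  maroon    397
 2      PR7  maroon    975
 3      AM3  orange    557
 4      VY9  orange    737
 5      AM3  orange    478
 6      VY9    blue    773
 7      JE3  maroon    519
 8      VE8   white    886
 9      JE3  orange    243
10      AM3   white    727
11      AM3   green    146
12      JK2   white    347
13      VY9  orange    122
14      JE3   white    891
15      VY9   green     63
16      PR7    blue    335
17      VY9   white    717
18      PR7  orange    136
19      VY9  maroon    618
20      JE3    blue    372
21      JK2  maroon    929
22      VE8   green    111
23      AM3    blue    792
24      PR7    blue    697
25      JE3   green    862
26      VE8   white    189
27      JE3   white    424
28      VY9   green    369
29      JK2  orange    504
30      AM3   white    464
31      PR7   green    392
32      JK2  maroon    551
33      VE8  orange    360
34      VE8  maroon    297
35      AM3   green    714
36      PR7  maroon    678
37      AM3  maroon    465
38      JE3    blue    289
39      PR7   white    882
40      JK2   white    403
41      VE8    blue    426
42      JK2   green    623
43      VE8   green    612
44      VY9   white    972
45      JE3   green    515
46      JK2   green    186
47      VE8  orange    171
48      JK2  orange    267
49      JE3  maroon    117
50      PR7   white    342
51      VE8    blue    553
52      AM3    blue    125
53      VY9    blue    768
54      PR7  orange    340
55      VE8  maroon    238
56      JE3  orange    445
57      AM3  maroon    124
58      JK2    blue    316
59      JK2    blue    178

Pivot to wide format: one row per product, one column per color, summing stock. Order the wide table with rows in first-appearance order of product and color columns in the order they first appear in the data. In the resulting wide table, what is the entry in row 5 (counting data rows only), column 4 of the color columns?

979

With rows in first-appearance order of product, row 5 is product=VE8. color columns in first-appearance order: green, maroon, orange, blue, white; column 4 is blue.
Long rows with product=VE8, color=blue: 426 + 553 = 979.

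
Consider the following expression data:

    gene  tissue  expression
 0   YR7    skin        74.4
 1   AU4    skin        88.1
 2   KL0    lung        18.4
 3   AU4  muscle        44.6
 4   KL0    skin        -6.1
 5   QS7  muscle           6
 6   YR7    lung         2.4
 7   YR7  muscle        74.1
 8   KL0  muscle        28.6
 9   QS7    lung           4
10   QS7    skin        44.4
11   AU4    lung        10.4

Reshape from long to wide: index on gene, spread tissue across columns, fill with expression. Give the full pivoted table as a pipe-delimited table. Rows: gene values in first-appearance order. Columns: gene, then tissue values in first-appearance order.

| gene | skin | lung | muscle |
| YR7 | 74.4 | 2.4 | 74.1 |
| AU4 | 88.1 | 10.4 | 44.6 |
| KL0 | -6.1 | 18.4 | 28.6 |
| QS7 | 44.4 | 4 | 6 |

Columns: gene plus the 3 distinct tissue values (skin, lung, muscle).
For example, row YR7 column skin takes expression=74.4 from the long row (YR7, skin).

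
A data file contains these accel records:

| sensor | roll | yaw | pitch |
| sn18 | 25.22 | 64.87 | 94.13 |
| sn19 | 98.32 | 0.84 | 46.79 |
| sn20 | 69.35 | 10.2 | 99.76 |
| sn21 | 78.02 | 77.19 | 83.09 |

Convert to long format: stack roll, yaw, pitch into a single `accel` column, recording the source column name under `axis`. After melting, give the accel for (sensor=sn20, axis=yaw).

10.2

Unpivoting turns each (sensor, wide-column) pair into one long row.
The wide cell at row sn20, column yaw holds 10.2, so the long row (sn20, yaw) has accel=10.2.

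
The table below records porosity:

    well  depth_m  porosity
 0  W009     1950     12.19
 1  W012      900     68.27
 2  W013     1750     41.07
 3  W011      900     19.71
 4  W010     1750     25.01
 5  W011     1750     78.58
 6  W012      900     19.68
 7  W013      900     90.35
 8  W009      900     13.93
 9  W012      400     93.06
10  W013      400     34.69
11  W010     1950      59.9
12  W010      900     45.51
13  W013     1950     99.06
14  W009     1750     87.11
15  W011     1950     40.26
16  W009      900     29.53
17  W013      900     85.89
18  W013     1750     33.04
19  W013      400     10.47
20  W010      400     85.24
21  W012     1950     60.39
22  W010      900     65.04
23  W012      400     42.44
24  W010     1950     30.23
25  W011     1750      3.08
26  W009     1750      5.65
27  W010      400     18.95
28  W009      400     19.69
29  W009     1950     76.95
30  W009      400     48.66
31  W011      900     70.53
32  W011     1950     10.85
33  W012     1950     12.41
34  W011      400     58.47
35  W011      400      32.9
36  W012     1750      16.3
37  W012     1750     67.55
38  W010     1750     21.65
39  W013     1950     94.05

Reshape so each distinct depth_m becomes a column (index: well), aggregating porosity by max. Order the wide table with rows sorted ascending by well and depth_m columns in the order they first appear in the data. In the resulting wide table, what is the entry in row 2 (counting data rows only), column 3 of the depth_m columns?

With rows sorted ascending by well, row 2 is well=W010. depth_m columns in first-appearance order: 1950, 900, 1750, 400; column 3 is 1750.
Long rows with well=W010, depth_m=1750: max(25.01, 21.65) = 25.01.

25.01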